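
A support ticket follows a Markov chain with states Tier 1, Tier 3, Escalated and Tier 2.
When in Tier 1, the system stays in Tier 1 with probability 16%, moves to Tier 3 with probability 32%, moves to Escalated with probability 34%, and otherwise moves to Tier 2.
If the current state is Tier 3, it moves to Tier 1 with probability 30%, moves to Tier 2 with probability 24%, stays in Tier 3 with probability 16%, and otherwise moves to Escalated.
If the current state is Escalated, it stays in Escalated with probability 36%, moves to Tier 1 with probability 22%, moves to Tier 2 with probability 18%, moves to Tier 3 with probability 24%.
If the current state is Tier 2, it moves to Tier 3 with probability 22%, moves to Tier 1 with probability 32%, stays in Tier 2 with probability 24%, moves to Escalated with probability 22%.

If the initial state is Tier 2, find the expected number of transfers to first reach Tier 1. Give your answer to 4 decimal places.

Let t(s) be the expected number of transfers to first reach Tier 1 from state s, with t(Tier 1) = 0. Conditioning on the first transfer:
t(Tier 3) = 1 + 0.16·t(Tier 3) + 0.3·t(Escalated) + 0.24·t(Tier 2)
t(Escalated) = 1 + 0.24·t(Tier 3) + 0.36·t(Escalated) + 0.18·t(Tier 2)
t(Tier 2) = 1 + 0.22·t(Tier 3) + 0.22·t(Escalated) + 0.24·t(Tier 2)
Solving: t(Tier 3) = 3.5661, t(Escalated) = 3.8757, t(Tier 2) = 3.4700.
Expected transfers from Tier 2 to Tier 1: 3.4700.

3.4700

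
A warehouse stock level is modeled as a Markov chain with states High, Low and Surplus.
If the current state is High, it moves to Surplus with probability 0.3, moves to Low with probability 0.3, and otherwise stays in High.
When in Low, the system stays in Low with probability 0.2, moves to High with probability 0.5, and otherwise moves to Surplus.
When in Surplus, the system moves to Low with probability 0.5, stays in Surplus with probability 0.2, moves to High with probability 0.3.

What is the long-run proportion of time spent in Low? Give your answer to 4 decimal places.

Let the stationary distribution be π with π = πP and π_1 + π_2 + π_3 = 1.
π_1 = 0.4·π_1 + 0.5·π_2 + 0.3·π_3
π_2 = 0.3·π_1 + 0.2·π_2 + 0.5·π_3
Solving with the normalization constraint gives π = (0.4050, 0.3223, 0.2727).
So the stationary probability of Low is 0.3223.

0.3223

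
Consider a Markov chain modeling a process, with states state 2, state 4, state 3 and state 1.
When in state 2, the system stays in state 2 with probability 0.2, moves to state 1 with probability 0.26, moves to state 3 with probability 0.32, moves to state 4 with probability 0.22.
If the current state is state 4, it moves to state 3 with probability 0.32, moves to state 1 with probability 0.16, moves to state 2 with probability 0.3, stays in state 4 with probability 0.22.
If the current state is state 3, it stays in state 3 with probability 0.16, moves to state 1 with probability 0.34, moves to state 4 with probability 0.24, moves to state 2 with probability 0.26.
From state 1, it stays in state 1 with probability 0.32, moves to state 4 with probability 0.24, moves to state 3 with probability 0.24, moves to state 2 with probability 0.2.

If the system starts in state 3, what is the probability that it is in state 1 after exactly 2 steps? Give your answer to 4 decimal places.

0.2692

Propagate the distribution vector 2 steps from state 3.
After 0 steps: (0.0000, 0.0000, 1.0000, 0.0000)
After 1 step: (0.2600, 0.2400, 0.1600, 0.3400)
After 2 steps: (0.2336, 0.2300, 0.2672, 0.2692)
P(in state 1 after 2 steps) = 0.2692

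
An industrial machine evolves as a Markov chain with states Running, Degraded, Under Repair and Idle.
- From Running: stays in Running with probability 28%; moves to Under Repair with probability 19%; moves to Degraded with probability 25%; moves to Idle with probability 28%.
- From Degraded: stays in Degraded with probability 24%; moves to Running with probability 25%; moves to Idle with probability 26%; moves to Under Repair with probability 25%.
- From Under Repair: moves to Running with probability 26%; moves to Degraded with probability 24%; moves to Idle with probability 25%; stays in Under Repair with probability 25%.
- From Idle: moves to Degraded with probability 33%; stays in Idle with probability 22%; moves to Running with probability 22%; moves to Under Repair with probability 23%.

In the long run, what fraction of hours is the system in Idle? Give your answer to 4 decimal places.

0.2526

Let the stationary distribution be π with π = πP and π_1 + π_2 + π_3 + π_4 = 1.
π_1 = 0.28·π_1 + 0.25·π_2 + 0.26·π_3 + 0.22·π_4
π_2 = 0.25·π_1 + 0.24·π_2 + 0.24·π_3 + 0.33·π_4
π_3 = 0.19·π_1 + 0.25·π_2 + 0.25·π_3 + 0.23·π_4
Solving with the normalization constraint gives π = (0.2523, 0.2653, 0.2298, 0.2526).
So the stationary probability of Idle is 0.2526.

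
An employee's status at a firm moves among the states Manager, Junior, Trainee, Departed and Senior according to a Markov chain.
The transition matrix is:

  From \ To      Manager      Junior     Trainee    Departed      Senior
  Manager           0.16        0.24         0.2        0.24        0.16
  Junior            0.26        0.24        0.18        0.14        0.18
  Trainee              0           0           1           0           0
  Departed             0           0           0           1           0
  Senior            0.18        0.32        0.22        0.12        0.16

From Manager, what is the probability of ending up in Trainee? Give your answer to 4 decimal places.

Let h(s) be the probability of absorption at Trainee starting from transient state s. Then h(Trainee) = 1 and h(Departed) = 0. By first-step analysis:
h(Manager) = 0.16·h(Manager) + 0.24·h(Junior) + 0.2·1 + 0.24·0 + 0.16·h(Senior)
h(Junior) = 0.26·h(Manager) + 0.24·h(Junior) + 0.18·1 + 0.14·0 + 0.18·h(Senior)
h(Senior) = 0.18·h(Manager) + 0.32·h(Junior) + 0.22·1 + 0.12·0 + 0.16·h(Senior)
Solving: h(Manager) = 0.5043, h(Junior) = 0.5463, h(Senior) = 0.5781.
Starting from Manager, the probability is 0.5043.

0.5043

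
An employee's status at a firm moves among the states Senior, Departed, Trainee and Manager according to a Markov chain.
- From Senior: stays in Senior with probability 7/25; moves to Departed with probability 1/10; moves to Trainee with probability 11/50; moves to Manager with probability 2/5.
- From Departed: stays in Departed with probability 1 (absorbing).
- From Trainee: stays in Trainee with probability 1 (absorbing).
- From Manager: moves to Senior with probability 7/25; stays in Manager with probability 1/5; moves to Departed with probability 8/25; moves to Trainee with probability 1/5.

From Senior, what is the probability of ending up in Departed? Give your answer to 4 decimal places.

0.4483

Let h(s) be the probability of absorption at Departed starting from transient state s. Then h(Departed) = 1 and h(Trainee) = 0. By first-step analysis:
h(Senior) = 0.28·h(Senior) + 0.1·1 + 0.22·0 + 0.4·h(Manager)
h(Manager) = 0.28·h(Senior) + 0.32·1 + 0.2·0 + 0.2·h(Manager)
Solving: h(Senior) = 0.4483, h(Manager) = 0.5569.
Starting from Senior, the probability is 0.4483.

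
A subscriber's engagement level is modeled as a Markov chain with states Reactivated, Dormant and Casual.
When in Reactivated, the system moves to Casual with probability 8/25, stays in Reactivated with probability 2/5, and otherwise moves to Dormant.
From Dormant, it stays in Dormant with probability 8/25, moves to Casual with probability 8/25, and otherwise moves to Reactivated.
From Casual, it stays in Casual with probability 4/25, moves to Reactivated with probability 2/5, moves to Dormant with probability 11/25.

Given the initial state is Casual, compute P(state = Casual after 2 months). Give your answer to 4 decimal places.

0.2944

Sum over the intermediate state after 1 month:
P = P(Casual→Reactivated)·P(Reactivated→Casual) + P(Casual→Dormant)·P(Dormant→Casual) + P(Casual→Casual)·P(Casual→Casual)
  = 0.4×0.32 + 0.44×0.32 + 0.16×0.16
  = 0.1280 + 0.1408 + 0.0256 = 0.2944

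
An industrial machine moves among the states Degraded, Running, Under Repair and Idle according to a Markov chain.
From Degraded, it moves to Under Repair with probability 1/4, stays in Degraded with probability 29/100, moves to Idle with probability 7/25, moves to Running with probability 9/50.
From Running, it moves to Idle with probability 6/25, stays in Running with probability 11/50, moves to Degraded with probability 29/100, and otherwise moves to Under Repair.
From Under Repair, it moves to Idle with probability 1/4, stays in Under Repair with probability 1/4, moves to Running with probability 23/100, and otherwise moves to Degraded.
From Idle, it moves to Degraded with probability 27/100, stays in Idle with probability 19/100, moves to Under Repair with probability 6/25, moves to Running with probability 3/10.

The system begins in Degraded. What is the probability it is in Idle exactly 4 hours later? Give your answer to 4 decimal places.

Propagate the distribution vector 4 hours from Degraded.
After 0 hours: (1.0000, 0.0000, 0.0000, 0.0000)
After 1 hour: (0.2900, 0.1800, 0.2500, 0.2800)
After 2 hours: (0.2794, 0.2333, 0.2472, 0.2401)
After 3 hours: (0.2803, 0.2305, 0.2476, 0.2416)
After 4 hours: (0.2802, 0.2306, 0.2476, 0.2416)
P(in Idle after 4 hours) = 0.2416

0.2416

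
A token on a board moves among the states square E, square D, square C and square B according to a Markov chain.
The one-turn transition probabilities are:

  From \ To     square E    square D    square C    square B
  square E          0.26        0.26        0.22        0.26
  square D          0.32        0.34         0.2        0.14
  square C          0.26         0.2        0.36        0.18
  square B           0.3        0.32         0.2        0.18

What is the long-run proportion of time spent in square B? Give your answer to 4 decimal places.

0.1916

Let the stationary distribution be π with π = πP and π_1 + π_2 + π_3 + π_4 = 1.
π_1 = 0.26·π_1 + 0.32·π_2 + 0.26·π_3 + 0.3·π_4
π_2 = 0.26·π_1 + 0.34·π_2 + 0.2·π_3 + 0.32·π_4
π_3 = 0.22·π_1 + 0.2·π_2 + 0.36·π_3 + 0.2·π_4
Solving with the normalization constraint gives π = (0.2844, 0.2791, 0.2449, 0.1916).
So the stationary probability of square B is 0.1916.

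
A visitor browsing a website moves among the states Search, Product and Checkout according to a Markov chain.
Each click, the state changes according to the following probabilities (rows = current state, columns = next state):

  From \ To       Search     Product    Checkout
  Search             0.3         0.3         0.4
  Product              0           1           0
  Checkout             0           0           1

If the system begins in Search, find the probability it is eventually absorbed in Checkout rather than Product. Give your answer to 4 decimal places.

Let h(s) be the probability of absorption at Checkout starting from transient state s. Then h(Checkout) = 1 and h(Product) = 0. By first-step analysis:
h(Search) = 0.3·h(Search) + 0.3·0 + 0.4·1
Solving: h(Search) = 0.5714.
Starting from Search, the probability is 0.5714.

0.5714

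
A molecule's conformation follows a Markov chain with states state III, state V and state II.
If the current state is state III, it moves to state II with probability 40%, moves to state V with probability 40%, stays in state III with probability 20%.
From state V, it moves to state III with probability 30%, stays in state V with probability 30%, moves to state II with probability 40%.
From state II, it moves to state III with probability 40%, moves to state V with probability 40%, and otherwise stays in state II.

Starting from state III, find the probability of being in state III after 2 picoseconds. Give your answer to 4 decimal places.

Sum over the intermediate state after 1 picosecond:
P = P(state III→state III)·P(state III→state III) + P(state III→state V)·P(state V→state III) + P(state III→state II)·P(state II→state III)
  = 0.2×0.2 + 0.4×0.3 + 0.4×0.4
  = 0.0400 + 0.1200 + 0.1600 = 0.3200

0.3200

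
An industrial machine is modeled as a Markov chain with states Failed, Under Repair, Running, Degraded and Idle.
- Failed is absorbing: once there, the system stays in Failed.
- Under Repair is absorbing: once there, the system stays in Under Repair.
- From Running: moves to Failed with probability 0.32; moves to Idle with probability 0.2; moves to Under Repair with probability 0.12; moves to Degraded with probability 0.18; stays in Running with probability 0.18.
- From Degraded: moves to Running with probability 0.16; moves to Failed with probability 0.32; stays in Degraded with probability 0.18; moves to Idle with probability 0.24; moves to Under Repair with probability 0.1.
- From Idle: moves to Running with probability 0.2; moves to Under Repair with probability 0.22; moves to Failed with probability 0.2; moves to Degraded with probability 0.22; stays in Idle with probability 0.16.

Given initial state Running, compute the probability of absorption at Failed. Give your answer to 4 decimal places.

0.6849

Let h(s) be the probability of absorption at Failed starting from transient state s. Then h(Failed) = 1 and h(Under Repair) = 0. By first-step analysis:
h(Running) = 0.32·1 + 0.12·0 + 0.18·h(Running) + 0.18·h(Degraded) + 0.2·h(Idle)
h(Degraded) = 0.32·1 + 0.1·0 + 0.16·h(Running) + 0.18·h(Degraded) + 0.24·h(Idle)
h(Idle) = 0.2·1 + 0.22·0 + 0.2·h(Running) + 0.22·h(Degraded) + 0.16·h(Idle)
Solving: h(Running) = 0.6849, h(Degraded) = 0.6945, h(Idle) = 0.5831.
Starting from Running, the probability is 0.6849.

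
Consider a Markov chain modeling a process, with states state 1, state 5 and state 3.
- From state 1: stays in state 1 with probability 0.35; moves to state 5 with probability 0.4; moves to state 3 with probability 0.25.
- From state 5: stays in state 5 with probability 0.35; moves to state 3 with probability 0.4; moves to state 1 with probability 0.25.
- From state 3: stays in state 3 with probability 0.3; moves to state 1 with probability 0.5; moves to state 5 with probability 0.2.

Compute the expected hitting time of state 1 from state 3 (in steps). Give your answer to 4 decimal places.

2.2667

Let t(s) be the expected number of steps to first reach state 1 from state s, with t(state 1) = 0. Conditioning on the first step:
t(state 5) = 1 + 0.35·t(state 5) + 0.4·t(state 3)
t(state 3) = 1 + 0.2·t(state 5) + 0.3·t(state 3)
Solving: t(state 5) = 2.9333, t(state 3) = 2.2667.
Expected steps from state 3 to state 1: 2.2667.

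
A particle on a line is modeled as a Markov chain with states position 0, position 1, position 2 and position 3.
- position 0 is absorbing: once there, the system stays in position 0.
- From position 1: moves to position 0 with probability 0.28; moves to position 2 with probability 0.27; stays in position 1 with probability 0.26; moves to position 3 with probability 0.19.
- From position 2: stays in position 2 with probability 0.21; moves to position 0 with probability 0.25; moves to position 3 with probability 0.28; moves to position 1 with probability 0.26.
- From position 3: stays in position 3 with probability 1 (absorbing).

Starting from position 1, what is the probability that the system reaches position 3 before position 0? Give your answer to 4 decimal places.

0.4388

Let h(s) be the probability of absorption at position 3 starting from transient state s. Then h(position 3) = 1 and h(position 0) = 0. By first-step analysis:
h(position 1) = 0.28·0 + 0.26·h(position 1) + 0.27·h(position 2) + 0.19·1
h(position 2) = 0.25·0 + 0.26·h(position 1) + 0.21·h(position 2) + 0.28·1
Solving: h(position 1) = 0.4388, h(position 2) = 0.4988.
Starting from position 1, the probability is 0.4388.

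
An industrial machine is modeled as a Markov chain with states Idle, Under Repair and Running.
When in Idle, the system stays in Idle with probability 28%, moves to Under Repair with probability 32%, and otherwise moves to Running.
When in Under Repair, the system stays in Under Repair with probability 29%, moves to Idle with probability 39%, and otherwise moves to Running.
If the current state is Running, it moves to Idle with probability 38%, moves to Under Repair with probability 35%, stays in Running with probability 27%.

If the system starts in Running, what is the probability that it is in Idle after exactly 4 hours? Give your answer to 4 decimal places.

Propagate the distribution vector 4 hours from Running.
After 0 hours: (0.0000, 0.0000, 1.0000)
After 1 hour: (0.3800, 0.3500, 0.2700)
After 2 hours: (0.3455, 0.3176, 0.3369)
After 3 hours: (0.3486, 0.3206, 0.3308)
After 4 hours: (0.3483, 0.3203, 0.3314)
P(in Idle after 4 hours) = 0.3483

0.3483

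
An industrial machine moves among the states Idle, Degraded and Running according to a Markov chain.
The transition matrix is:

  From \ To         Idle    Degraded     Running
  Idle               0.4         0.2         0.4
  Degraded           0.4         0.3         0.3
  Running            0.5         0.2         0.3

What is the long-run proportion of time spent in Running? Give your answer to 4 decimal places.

Let the stationary distribution be π with π = πP and π_1 + π_2 + π_3 = 1.
π_1 = 0.4·π_1 + 0.4·π_2 + 0.5·π_3
π_2 = 0.2·π_1 + 0.3·π_2 + 0.2·π_3
Solving with the normalization constraint gives π = (0.4343, 0.2222, 0.3434).
So the stationary probability of Running is 0.3434.

0.3434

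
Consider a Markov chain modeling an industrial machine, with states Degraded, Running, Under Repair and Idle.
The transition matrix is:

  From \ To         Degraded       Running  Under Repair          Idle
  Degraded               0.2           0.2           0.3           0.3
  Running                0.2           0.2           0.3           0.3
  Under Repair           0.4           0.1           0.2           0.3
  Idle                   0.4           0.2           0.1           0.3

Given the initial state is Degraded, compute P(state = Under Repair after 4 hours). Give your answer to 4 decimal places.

Propagate the distribution vector 4 hours from Degraded.
After 0 hours: (1.0000, 0.0000, 0.0000, 0.0000)
After 1 hour: (0.2000, 0.2000, 0.3000, 0.3000)
After 2 hours: (0.3200, 0.1700, 0.2100, 0.3000)
After 3 hours: (0.3020, 0.1790, 0.2190, 0.3000)
After 4 hours: (0.3038, 0.1781, 0.2181, 0.3000)
P(in Under Repair after 4 hours) = 0.2181

0.2181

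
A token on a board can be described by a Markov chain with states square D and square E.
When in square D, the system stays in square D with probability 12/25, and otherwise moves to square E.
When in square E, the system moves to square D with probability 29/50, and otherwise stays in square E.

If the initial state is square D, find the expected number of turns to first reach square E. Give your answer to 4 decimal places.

Let t(s) be the expected number of turns to first reach square E from state s, with t(square E) = 0. Conditioning on the first turn:
t(square D) = 1 + 0.48·t(square D)
Solving: t(square D) = 1.9231.
Expected turns from square D to square E: 1.9231.

1.9231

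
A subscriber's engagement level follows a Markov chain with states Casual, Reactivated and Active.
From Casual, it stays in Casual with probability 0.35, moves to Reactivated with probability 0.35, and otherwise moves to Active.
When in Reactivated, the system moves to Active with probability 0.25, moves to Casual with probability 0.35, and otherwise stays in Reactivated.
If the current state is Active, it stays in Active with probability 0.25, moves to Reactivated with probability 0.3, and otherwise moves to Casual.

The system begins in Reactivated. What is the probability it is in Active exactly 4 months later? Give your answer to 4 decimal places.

Propagate the distribution vector 4 months from Reactivated.
After 0 months: (0.0000, 1.0000, 0.0000)
After 1 month: (0.3500, 0.4000, 0.2500)
After 2 months: (0.3750, 0.3575, 0.2675)
After 3 months: (0.3768, 0.3545, 0.2688)
After 4 months: (0.3769, 0.3543, 0.2688)
P(in Active after 4 months) = 0.2688

0.2688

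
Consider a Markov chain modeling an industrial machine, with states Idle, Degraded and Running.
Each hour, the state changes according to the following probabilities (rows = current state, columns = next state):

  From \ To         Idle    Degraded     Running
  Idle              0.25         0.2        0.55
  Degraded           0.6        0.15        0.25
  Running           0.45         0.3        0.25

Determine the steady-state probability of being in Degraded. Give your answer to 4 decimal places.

0.2258

Let the stationary distribution be π with π = πP and π_1 + π_2 + π_3 = 1.
π_1 = 0.25·π_1 + 0.6·π_2 + 0.45·π_3
π_2 = 0.2·π_1 + 0.15·π_2 + 0.3·π_3
Solving with the normalization constraint gives π = (0.4032, 0.2258, 0.3710).
So the stationary probability of Degraded is 0.2258.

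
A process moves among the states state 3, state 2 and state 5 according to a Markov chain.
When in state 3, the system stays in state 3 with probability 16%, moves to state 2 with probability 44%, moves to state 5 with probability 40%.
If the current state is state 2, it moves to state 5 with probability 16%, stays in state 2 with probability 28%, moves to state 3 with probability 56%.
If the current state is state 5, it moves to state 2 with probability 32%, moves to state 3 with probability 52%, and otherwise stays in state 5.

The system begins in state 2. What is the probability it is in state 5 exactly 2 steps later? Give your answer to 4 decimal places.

Sum over the intermediate state after 1 step:
P = P(state 2→state 3)·P(state 3→state 5) + P(state 2→state 2)·P(state 2→state 5) + P(state 2→state 5)·P(state 5→state 5)
  = 0.56×0.4 + 0.28×0.16 + 0.16×0.16
  = 0.2240 + 0.0448 + 0.0256 = 0.2944

0.2944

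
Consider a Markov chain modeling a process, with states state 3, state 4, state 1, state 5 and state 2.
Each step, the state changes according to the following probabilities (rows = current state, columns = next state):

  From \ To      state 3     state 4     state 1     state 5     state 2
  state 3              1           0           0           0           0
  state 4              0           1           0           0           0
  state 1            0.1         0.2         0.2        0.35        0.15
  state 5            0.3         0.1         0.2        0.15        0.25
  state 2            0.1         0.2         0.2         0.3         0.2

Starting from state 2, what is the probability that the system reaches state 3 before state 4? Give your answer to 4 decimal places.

Let h(s) be the probability of absorption at state 3 starting from transient state s. Then h(state 3) = 1 and h(state 4) = 0. By first-step analysis:
h(state 1) = 0.1·1 + 0.2·0 + 0.2·h(state 1) + 0.35·h(state 5) + 0.15·h(state 2)
h(state 5) = 0.3·1 + 0.1·0 + 0.2·h(state 1) + 0.15·h(state 5) + 0.25·h(state 2)
h(state 2) = 0.1·1 + 0.2·0 + 0.2·h(state 1) + 0.3·h(state 5) + 0.2·h(state 2)
Solving: h(state 1) = 0.4774, h(state 5) = 0.6037, h(state 2) = 0.4707.
Starting from state 2, the probability is 0.4707.

0.4707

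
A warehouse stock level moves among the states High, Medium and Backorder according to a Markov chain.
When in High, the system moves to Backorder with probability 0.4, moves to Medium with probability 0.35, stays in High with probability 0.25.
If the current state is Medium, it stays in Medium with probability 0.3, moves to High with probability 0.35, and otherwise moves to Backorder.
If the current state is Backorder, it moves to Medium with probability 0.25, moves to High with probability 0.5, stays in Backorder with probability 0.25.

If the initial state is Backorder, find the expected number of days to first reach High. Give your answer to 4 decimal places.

2.1714

Let t(s) be the expected number of days to first reach High from state s, with t(High) = 0. Conditioning on the first day:
t(Medium) = 1 + 0.3·t(Medium) + 0.35·t(Backorder)
t(Backorder) = 1 + 0.25·t(Medium) + 0.25·t(Backorder)
Solving: t(Medium) = 2.5143, t(Backorder) = 2.1714.
Expected days from Backorder to High: 2.1714.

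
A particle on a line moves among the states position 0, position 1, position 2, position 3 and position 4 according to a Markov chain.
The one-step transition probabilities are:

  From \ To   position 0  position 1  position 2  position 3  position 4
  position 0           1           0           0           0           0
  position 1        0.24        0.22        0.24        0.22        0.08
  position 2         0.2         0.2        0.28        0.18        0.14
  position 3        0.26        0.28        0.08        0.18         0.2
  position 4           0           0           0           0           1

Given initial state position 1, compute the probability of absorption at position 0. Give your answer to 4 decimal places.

0.6673

Let h(s) be the probability of absorption at position 0 starting from transient state s. Then h(position 0) = 1 and h(position 4) = 0. By first-step analysis:
h(position 1) = 0.24·1 + 0.22·h(position 1) + 0.24·h(position 2) + 0.22·h(position 3) + 0.08·0
h(position 2) = 0.2·1 + 0.2·h(position 1) + 0.28·h(position 2) + 0.18·h(position 3) + 0.14·0
h(position 3) = 0.26·1 + 0.28·h(position 1) + 0.08·h(position 2) + 0.18·h(position 3) + 0.2·0
Solving: h(position 1) = 0.6673, h(position 2) = 0.6144, h(position 3) = 0.6049.
Starting from position 1, the probability is 0.6673.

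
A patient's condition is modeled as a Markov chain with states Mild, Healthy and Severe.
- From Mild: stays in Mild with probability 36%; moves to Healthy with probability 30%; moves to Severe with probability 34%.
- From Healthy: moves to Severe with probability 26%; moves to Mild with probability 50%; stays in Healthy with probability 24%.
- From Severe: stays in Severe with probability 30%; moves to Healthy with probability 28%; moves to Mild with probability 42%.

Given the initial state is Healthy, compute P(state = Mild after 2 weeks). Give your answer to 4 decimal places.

Sum over the intermediate state after 1 week:
P = P(Healthy→Mild)·P(Mild→Mild) + P(Healthy→Healthy)·P(Healthy→Mild) + P(Healthy→Severe)·P(Severe→Mild)
  = 0.5×0.36 + 0.24×0.5 + 0.26×0.42
  = 0.1800 + 0.1200 + 0.1092 = 0.4092

0.4092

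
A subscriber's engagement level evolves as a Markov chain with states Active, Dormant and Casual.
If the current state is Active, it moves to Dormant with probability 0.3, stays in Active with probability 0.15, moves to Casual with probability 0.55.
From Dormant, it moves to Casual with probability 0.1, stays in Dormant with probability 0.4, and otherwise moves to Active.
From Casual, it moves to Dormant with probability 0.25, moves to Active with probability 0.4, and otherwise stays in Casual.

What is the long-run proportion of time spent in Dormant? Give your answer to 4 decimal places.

Let the stationary distribution be π with π = πP and π_1 + π_2 + π_3 = 1.
π_1 = 0.15·π_1 + 0.5·π_2 + 0.4·π_3
π_2 = 0.3·π_1 + 0.4·π_2 + 0.25·π_3
Solving with the normalization constraint gives π = (0.3452, 0.3144, 0.3404).
So the stationary probability of Dormant is 0.3144.

0.3144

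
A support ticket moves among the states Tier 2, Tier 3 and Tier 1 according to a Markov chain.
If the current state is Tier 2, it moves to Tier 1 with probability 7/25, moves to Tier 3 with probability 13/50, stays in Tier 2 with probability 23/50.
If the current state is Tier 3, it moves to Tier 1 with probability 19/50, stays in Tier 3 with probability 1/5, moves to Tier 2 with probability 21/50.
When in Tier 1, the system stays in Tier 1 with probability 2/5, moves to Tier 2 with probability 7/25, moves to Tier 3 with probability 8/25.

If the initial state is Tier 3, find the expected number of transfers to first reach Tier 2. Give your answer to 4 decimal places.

Let t(s) be the expected number of transfers to first reach Tier 2 from state s, with t(Tier 2) = 0. Conditioning on the first transfer:
t(Tier 3) = 1 + 0.2·t(Tier 3) + 0.38·t(Tier 1)
t(Tier 1) = 1 + 0.32·t(Tier 3) + 0.4·t(Tier 1)
Solving: t(Tier 3) = 2.7344, t(Tier 1) = 3.1250.
Expected transfers from Tier 3 to Tier 2: 2.7344.

2.7344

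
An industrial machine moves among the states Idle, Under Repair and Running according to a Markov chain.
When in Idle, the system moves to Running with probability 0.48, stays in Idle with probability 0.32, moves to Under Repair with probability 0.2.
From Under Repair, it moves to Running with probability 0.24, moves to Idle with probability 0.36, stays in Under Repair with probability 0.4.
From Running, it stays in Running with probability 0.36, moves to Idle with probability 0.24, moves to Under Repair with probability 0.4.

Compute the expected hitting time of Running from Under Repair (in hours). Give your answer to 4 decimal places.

Let t(s) be the expected number of hours to first reach Running from state s, with t(Running) = 0. Conditioning on the first hour:
t(Idle) = 1 + 0.32·t(Idle) + 0.2·t(Under Repair)
t(Under Repair) = 1 + 0.36·t(Idle) + 0.4·t(Under Repair)
Solving: t(Idle) = 2.3810, t(Under Repair) = 3.0952.
Expected hours from Under Repair to Running: 3.0952.

3.0952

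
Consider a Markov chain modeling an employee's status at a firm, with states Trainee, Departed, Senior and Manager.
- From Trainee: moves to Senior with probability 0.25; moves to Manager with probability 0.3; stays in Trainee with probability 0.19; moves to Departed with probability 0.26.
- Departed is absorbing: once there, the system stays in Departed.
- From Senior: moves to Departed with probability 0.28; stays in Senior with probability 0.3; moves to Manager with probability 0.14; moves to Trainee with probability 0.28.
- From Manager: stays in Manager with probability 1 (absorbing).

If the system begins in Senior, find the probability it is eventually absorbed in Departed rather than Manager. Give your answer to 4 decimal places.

Let h(s) be the probability of absorption at Departed starting from transient state s. Then h(Departed) = 1 and h(Manager) = 0. By first-step analysis:
h(Trainee) = 0.19·h(Trainee) + 0.26·1 + 0.25·h(Senior) + 0.3·0
h(Senior) = 0.28·h(Trainee) + 0.28·1 + 0.3·h(Senior) + 0.14·0
Solving: h(Trainee) = 0.5070, h(Senior) = 0.6028.
Starting from Senior, the probability is 0.6028.

0.6028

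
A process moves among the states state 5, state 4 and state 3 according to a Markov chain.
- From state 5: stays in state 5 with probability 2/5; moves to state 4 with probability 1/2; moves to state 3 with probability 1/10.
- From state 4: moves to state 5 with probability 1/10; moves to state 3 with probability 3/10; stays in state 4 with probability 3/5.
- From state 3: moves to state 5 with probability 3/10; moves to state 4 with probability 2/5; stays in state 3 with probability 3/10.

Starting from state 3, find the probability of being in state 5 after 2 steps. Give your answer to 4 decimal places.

Sum over the intermediate state after 1 step:
P = P(state 3→state 5)·P(state 5→state 5) + P(state 3→state 4)·P(state 4→state 5) + P(state 3→state 3)·P(state 3→state 5)
  = 0.3×0.4 + 0.4×0.1 + 0.3×0.3
  = 0.1200 + 0.0400 + 0.0900 = 0.2500

0.2500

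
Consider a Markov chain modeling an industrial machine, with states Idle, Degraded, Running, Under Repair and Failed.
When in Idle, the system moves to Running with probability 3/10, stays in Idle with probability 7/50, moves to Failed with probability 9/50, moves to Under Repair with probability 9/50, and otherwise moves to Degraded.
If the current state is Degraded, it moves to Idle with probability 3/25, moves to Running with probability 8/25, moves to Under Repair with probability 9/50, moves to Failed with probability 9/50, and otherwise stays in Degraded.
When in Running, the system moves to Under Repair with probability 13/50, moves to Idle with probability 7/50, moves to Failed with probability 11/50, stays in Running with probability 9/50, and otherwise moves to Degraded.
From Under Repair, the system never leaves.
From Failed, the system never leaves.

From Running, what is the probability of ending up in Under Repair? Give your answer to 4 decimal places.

Let h(s) be the probability of absorption at Under Repair starting from transient state s. Then h(Under Repair) = 1 and h(Failed) = 0. By first-step analysis:
h(Idle) = 0.14·h(Idle) + 0.2·h(Degraded) + 0.3·h(Running) + 0.18·1 + 0.18·0
h(Degraded) = 0.12·h(Idle) + 0.2·h(Degraded) + 0.32·h(Running) + 0.18·1 + 0.18·0
h(Running) = 0.14·h(Idle) + 0.2·h(Degraded) + 0.18·h(Running) + 0.26·1 + 0.22·0
Solving: h(Idle) = 0.5138, h(Degraded) = 0.5142, h(Running) = 0.5302.
Starting from Running, the probability is 0.5302.

0.5302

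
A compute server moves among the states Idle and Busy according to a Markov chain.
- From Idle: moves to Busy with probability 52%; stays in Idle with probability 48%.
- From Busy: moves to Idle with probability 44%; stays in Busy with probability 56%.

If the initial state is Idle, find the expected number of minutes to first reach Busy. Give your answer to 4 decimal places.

Let t(s) be the expected number of minutes to first reach Busy from state s, with t(Busy) = 0. Conditioning on the first minute:
t(Idle) = 1 + 0.48·t(Idle)
Solving: t(Idle) = 1.9231.
Expected minutes from Idle to Busy: 1.9231.

1.9231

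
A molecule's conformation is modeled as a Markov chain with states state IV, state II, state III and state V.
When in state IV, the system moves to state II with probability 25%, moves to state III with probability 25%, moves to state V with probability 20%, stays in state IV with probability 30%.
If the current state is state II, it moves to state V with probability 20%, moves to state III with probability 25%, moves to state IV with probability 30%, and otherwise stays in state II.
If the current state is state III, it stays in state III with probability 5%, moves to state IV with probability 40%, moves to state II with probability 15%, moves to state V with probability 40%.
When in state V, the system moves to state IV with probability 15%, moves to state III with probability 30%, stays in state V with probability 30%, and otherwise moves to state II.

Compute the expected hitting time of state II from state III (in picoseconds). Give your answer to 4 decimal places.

Let t(s) be the expected number of picoseconds to first reach state II from state s, with t(state II) = 0. Conditioning on the first picosecond:
t(state IV) = 1 + 0.3·t(state IV) + 0.25·t(state III) + 0.2·t(state V)
t(state III) = 1 + 0.4·t(state IV) + 0.05·t(state III) + 0.4·t(state V)
t(state V) = 1 + 0.15·t(state IV) + 0.3·t(state III) + 0.3·t(state V)
Solving: t(state IV) = 4.3852, t(state III) = 4.7541, t(state V) = 4.4057.
Expected picoseconds from state III to state II: 4.7541.

4.7541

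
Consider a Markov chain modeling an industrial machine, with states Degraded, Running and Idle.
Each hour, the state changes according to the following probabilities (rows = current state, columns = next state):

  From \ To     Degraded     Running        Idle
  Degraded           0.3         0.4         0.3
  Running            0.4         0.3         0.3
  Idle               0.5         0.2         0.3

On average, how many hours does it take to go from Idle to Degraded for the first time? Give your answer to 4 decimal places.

2.0930

Let t(s) be the expected number of hours to first reach Degraded from state s, with t(Degraded) = 0. Conditioning on the first hour:
t(Running) = 1 + 0.3·t(Running) + 0.3·t(Idle)
t(Idle) = 1 + 0.2·t(Running) + 0.3·t(Idle)
Solving: t(Running) = 2.3256, t(Idle) = 2.0930.
Expected hours from Idle to Degraded: 2.0930.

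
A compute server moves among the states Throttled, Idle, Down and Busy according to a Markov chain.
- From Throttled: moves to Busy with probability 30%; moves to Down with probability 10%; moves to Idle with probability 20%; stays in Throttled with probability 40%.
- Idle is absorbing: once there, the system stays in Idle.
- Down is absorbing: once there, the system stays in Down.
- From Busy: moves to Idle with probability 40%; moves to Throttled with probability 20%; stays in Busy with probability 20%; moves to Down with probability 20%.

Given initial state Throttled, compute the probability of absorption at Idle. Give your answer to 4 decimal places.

0.6667

Let h(s) be the probability of absorption at Idle starting from transient state s. Then h(Idle) = 1 and h(Down) = 0. By first-step analysis:
h(Throttled) = 0.4·h(Throttled) + 0.2·1 + 0.1·0 + 0.3·h(Busy)
h(Busy) = 0.2·h(Throttled) + 0.4·1 + 0.2·0 + 0.2·h(Busy)
Solving: h(Throttled) = 0.6667, h(Busy) = 0.6667.
Starting from Throttled, the probability is 0.6667.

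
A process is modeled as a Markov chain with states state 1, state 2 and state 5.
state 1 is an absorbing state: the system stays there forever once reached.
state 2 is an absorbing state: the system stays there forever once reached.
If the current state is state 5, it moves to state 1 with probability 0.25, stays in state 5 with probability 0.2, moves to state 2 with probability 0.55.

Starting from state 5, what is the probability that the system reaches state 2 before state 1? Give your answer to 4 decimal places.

Let h(s) be the probability of absorption at state 2 starting from transient state s. Then h(state 2) = 1 and h(state 1) = 0. By first-step analysis:
h(state 5) = 0.25·0 + 0.55·1 + 0.2·h(state 5)
Solving: h(state 5) = 0.6875.
Starting from state 5, the probability is 0.6875.

0.6875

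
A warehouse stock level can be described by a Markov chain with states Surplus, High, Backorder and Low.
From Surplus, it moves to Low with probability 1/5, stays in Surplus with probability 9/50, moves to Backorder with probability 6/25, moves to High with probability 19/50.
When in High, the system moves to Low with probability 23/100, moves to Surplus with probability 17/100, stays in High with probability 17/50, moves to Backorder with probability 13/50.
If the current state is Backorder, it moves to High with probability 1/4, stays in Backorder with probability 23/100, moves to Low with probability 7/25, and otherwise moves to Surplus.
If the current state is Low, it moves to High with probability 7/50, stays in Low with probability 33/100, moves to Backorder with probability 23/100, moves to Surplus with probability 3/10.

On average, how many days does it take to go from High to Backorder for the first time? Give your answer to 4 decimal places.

Let t(s) be the expected number of days to first reach Backorder from state s, with t(Backorder) = 0. Conditioning on the first day:
t(Surplus) = 1 + 0.18·t(Surplus) + 0.38·t(High) + 0.2·t(Low)
t(High) = 1 + 0.17·t(Surplus) + 0.34·t(High) + 0.23·t(Low)
t(Low) = 1 + 0.3·t(Surplus) + 0.14·t(High) + 0.33·t(Low)
Solving: t(Surplus) = 4.1019, t(High) = 4.0250, t(Low) = 4.1702.
Expected days from High to Backorder: 4.0250.

4.0250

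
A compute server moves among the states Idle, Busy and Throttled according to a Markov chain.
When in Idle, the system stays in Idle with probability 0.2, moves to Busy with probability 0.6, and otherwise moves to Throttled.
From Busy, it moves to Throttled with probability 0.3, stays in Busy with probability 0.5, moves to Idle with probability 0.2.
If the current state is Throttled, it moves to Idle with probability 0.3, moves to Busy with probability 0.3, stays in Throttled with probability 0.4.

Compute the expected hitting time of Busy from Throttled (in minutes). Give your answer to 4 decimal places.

2.6190

Let t(s) be the expected number of minutes to first reach Busy from state s, with t(Busy) = 0. Conditioning on the first minute:
t(Idle) = 1 + 0.2·t(Idle) + 0.2·t(Throttled)
t(Throttled) = 1 + 0.3·t(Idle) + 0.4·t(Throttled)
Solving: t(Idle) = 1.9048, t(Throttled) = 2.6190.
Expected minutes from Throttled to Busy: 2.6190.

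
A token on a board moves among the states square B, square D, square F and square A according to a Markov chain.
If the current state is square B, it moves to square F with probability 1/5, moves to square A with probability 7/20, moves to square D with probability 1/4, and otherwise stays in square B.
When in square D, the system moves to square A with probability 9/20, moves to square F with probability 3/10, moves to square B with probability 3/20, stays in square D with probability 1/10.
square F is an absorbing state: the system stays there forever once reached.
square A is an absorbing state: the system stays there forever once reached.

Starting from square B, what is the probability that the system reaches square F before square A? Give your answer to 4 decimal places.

Let h(s) be the probability of absorption at square F starting from transient state s. Then h(square F) = 1 and h(square A) = 0. By first-step analysis:
h(square B) = 0.2·h(square B) + 0.25·h(square D) + 0.2·1 + 0.35·0
h(square D) = 0.15·h(square B) + 0.1·h(square D) + 0.3·1 + 0.45·0
Solving: h(square B) = 0.3736, h(square D) = 0.3956.
Starting from square B, the probability is 0.3736.

0.3736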